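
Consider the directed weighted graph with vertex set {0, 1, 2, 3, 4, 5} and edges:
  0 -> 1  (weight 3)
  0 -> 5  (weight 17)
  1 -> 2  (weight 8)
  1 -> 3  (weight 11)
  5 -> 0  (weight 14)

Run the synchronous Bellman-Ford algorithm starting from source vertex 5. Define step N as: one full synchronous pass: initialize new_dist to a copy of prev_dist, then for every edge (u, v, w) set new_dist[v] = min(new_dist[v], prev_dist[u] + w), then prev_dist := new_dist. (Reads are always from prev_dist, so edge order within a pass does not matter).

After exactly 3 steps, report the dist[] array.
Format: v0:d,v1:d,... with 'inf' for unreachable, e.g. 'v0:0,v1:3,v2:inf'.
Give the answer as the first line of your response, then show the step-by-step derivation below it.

v0:14,v1:17,v2:25,v3:28,v4:inf,v5:0

step 1: dist = v0:14,v1:inf,v2:inf,v3:inf,v4:inf,v5:0
step 2: dist = v0:14,v1:17,v2:inf,v3:inf,v4:inf,v5:0
step 3: dist = v0:14,v1:17,v2:25,v3:28,v4:inf,v5:0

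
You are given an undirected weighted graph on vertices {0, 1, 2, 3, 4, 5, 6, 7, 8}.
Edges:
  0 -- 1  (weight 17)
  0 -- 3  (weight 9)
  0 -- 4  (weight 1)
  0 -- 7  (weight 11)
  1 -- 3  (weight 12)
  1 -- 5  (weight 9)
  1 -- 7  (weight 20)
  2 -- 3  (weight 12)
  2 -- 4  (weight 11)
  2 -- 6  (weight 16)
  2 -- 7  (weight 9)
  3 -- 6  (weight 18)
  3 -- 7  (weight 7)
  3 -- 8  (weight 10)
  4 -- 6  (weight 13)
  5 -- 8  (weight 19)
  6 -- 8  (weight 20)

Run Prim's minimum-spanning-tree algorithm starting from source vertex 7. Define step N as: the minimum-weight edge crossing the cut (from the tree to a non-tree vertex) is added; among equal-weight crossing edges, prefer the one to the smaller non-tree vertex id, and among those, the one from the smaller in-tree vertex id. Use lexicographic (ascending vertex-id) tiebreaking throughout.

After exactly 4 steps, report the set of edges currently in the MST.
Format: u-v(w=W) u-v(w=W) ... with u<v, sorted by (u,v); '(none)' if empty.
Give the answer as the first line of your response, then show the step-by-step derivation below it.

0-3(w=9) 0-4(w=1) 2-7(w=9) 3-7(w=7)

step 1: add edge 3-7 (w=7); MST = {3-7(w=7)}
step 2: add edge 0-3 (w=9); MST = {0-3(w=9) 3-7(w=7)}
step 3: add edge 0-4 (w=1); MST = {0-3(w=9) 0-4(w=1) 3-7(w=7)}
step 4: add edge 2-7 (w=9); MST = {0-3(w=9) 0-4(w=1) 2-7(w=9) 3-7(w=7)}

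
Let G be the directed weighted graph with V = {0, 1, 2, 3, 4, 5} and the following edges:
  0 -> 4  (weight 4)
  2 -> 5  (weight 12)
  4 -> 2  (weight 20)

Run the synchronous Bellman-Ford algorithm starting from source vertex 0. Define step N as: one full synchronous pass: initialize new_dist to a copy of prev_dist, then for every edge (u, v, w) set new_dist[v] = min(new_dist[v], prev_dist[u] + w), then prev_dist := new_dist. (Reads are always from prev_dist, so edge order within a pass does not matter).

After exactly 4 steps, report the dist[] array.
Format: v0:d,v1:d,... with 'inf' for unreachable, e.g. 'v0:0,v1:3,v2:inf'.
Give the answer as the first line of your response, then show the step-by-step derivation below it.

v0:0,v1:inf,v2:24,v3:inf,v4:4,v5:36

step 1: dist = v0:0,v1:inf,v2:inf,v3:inf,v4:4,v5:inf
step 2: dist = v0:0,v1:inf,v2:24,v3:inf,v4:4,v5:inf
step 3: dist = v0:0,v1:inf,v2:24,v3:inf,v4:4,v5:36
step 4: dist = v0:0,v1:inf,v2:24,v3:inf,v4:4,v5:36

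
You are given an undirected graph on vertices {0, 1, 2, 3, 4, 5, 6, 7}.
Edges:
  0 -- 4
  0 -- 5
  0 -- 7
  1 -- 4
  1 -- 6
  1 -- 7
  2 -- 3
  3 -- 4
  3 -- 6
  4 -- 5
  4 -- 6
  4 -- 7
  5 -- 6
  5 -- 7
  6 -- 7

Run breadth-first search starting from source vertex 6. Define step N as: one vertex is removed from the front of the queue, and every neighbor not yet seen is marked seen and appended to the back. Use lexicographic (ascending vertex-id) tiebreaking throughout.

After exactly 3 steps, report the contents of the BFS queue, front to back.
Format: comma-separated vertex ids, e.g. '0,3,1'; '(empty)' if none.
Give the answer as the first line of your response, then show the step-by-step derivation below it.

4,5,7,2

step 1: dequeue 6; queue=[1,3,4,5,7]; order=6
step 2: dequeue 1; queue=[3,4,5,7]; order=6,1
step 3: dequeue 3; queue=[4,5,7,2]; order=6,1,3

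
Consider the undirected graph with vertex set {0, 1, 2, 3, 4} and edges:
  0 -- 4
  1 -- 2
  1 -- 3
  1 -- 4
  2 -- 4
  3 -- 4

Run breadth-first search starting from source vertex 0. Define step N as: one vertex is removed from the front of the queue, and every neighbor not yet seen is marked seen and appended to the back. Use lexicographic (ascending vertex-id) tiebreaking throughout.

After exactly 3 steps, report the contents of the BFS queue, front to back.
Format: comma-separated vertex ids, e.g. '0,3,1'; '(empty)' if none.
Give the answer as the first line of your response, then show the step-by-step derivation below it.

2,3

step 1: dequeue 0; queue=[4]; order=0
step 2: dequeue 4; queue=[1,2,3]; order=0,4
step 3: dequeue 1; queue=[2,3]; order=0,4,1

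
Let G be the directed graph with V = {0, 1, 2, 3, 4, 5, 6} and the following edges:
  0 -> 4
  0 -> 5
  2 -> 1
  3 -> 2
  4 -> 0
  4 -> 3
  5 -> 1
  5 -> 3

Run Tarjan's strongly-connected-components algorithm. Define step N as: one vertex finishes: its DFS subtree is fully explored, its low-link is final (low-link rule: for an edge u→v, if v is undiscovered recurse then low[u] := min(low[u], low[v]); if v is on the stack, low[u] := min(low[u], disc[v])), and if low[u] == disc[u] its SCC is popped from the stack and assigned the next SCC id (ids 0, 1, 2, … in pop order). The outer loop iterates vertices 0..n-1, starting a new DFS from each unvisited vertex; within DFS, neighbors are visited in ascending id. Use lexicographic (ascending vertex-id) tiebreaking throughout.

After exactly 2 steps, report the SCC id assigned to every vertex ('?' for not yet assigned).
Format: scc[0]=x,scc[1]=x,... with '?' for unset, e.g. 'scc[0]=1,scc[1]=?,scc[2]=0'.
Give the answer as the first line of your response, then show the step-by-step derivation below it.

scc[0]=?,scc[1]=0,scc[2]=1,scc[3]=?,scc[4]=?,scc[5]=?,scc[6]=?

step 1: low=(low[0]=0,low[1]=4,low[2]=3,low[3]=2,low[4]=0,low[5]=?,low[6]=?); scc=(scc[0]=?,scc[1]=0,scc[2]=?,scc[3]=?,scc[4]=?,scc[5]=?,scc[6]=?)
step 2: low=(low[0]=0,low[1]=4,low[2]=3,low[3]=2,low[4]=0,low[5]=?,low[6]=?); scc=(scc[0]=?,scc[1]=0,scc[2]=1,scc[3]=?,scc[4]=?,scc[5]=?,scc[6]=?)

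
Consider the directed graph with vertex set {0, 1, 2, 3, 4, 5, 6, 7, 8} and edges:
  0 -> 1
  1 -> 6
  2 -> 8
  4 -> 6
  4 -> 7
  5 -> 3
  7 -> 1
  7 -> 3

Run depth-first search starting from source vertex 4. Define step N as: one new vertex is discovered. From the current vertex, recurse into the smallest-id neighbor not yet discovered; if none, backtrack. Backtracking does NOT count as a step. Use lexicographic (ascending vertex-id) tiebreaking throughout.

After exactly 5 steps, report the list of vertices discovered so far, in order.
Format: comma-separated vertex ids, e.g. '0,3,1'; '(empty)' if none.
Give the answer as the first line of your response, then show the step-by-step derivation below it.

4,6,7,1,3

step 1: discover 4; path=4; order=4
step 2: discover 6; path=4>6; order=4,6
step 3: discover 7; path=4>7; order=4,6,7
step 4: discover 1; path=4>7>1; order=4,6,7,1
step 5: discover 3; path=4>7>3; order=4,6,7,1,3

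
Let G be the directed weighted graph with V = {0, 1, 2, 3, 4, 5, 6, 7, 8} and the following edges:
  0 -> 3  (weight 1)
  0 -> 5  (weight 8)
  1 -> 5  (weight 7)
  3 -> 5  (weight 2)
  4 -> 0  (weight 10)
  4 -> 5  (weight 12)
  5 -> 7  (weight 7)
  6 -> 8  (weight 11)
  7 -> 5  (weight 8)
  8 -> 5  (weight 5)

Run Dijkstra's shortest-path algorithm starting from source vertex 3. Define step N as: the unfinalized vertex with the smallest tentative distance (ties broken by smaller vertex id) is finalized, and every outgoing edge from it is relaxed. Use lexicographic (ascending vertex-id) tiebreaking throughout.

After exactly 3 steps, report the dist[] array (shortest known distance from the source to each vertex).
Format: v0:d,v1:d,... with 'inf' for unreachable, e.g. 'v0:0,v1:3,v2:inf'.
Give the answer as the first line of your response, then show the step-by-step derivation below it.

v0:inf,v1:inf,v2:inf,v3:0,v4:inf,v5:2,v6:inf,v7:9,v8:inf

step 1: dist = v0:inf,v1:inf,v2:inf,v3:0,v4:inf,v5:2,v6:inf,v7:inf,v8:inf
step 2: dist = v0:inf,v1:inf,v2:inf,v3:0,v4:inf,v5:2,v6:inf,v7:9,v8:inf
step 3: dist = v0:inf,v1:inf,v2:inf,v3:0,v4:inf,v5:2,v6:inf,v7:9,v8:inf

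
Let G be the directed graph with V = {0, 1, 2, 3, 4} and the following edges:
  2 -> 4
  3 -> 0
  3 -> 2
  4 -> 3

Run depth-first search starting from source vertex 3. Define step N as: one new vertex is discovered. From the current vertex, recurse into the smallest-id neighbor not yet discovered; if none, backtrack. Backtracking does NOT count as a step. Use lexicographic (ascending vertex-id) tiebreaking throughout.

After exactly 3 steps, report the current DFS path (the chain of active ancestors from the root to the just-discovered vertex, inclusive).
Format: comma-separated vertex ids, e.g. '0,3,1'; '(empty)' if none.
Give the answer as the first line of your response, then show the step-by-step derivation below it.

3,2

step 1: discover 3; path=3; order=3
step 2: discover 0; path=3>0; order=3,0
step 3: discover 2; path=3>2; order=3,0,2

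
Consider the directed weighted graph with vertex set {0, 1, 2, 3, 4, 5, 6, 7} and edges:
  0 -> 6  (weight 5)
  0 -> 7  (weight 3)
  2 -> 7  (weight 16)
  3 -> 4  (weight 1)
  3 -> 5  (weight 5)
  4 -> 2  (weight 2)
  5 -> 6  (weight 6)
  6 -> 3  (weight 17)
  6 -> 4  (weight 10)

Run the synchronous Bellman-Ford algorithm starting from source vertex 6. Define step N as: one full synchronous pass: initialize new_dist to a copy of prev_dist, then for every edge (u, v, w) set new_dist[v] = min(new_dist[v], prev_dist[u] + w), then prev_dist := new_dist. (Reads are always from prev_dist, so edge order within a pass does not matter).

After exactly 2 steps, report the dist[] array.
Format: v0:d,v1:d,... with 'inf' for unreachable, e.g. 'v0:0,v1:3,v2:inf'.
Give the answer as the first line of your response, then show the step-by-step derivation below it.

v0:inf,v1:inf,v2:12,v3:17,v4:10,v5:22,v6:0,v7:inf

step 1: dist = v0:inf,v1:inf,v2:inf,v3:17,v4:10,v5:inf,v6:0,v7:inf
step 2: dist = v0:inf,v1:inf,v2:12,v3:17,v4:10,v5:22,v6:0,v7:inf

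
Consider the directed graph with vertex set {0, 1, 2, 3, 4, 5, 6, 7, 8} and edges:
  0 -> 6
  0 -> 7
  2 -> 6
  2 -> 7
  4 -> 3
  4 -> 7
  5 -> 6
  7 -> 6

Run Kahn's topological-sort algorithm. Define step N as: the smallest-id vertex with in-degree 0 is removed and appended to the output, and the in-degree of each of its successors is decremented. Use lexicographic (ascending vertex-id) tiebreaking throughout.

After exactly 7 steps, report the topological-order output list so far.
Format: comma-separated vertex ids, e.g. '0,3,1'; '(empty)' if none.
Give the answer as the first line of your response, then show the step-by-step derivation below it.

0,1,2,4,3,5,7

step 1: output 0; order=[0]; indeg=(0,0,0,1,0,0,3,2,0)
step 2: output 1; order=[0,1]; indeg=(0,0,0,1,0,0,3,2,0)
step 3: output 2; order=[0,1,2]; indeg=(0,0,0,1,0,0,2,1,0)
step 4: output 4; order=[0,1,2,4]; indeg=(0,0,0,0,0,0,2,0,0)
step 5: output 3; order=[0,1,2,4,3]; indeg=(0,0,0,0,0,0,2,0,0)
step 6: output 5; order=[0,1,2,4,3,5]; indeg=(0,0,0,0,0,0,1,0,0)
step 7: output 7; order=[0,1,2,4,3,5,7]; indeg=(0,0,0,0,0,0,0,0,0)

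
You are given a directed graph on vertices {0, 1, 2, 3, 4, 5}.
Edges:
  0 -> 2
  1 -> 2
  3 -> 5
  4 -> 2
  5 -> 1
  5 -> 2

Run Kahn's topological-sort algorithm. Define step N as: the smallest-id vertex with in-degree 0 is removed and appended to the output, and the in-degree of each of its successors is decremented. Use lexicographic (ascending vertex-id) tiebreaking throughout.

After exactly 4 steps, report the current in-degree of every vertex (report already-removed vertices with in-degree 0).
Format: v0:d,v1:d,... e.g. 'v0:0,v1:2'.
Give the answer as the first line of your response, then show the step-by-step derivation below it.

v0:0,v1:0,v2:1,v3:0,v4:0,v5:0

step 1: output 0; order=[0]; indeg=(0,1,3,0,0,1)
step 2: output 3; order=[0,3]; indeg=(0,1,3,0,0,0)
step 3: output 4; order=[0,3,4]; indeg=(0,1,2,0,0,0)
step 4: output 5; order=[0,3,4,5]; indeg=(0,0,1,0,0,0)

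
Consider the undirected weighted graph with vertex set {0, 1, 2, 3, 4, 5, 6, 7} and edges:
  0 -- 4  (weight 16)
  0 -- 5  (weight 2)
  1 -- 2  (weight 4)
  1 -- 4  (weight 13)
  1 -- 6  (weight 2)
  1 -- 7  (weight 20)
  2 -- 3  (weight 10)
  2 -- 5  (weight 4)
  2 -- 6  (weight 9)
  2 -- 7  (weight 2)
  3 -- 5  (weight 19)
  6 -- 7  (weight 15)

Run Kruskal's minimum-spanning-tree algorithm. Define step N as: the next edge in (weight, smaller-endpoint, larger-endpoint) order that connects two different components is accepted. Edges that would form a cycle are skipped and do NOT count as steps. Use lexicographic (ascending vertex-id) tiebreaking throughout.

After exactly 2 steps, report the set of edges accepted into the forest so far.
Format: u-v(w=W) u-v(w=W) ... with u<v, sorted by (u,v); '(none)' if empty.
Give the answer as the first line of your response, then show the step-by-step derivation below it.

0-5(w=2) 1-6(w=2)

step 1: add edge 0-5 (w=2); MST = {0-5(w=2)}
step 2: add edge 1-6 (w=2); MST = {0-5(w=2) 1-6(w=2)}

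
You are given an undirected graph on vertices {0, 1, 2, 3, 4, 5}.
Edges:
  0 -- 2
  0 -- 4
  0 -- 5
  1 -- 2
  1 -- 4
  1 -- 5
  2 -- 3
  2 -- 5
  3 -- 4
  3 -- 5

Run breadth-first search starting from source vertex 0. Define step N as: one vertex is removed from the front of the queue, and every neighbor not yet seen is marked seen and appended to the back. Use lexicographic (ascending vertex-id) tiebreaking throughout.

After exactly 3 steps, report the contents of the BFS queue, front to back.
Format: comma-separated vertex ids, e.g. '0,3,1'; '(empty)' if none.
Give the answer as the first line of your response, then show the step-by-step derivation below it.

5,1,3

step 1: dequeue 0; queue=[2,4,5]; order=0
step 2: dequeue 2; queue=[4,5,1,3]; order=0,2
step 3: dequeue 4; queue=[5,1,3]; order=0,2,4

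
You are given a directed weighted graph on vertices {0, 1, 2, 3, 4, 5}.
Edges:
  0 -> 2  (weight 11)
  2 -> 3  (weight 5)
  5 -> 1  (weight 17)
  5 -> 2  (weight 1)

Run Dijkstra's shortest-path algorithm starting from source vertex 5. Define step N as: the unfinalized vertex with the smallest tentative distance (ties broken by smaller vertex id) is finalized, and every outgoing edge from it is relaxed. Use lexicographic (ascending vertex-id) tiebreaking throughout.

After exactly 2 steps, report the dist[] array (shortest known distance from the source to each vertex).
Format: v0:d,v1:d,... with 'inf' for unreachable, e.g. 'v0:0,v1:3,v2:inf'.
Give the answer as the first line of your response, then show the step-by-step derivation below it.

v0:inf,v1:17,v2:1,v3:6,v4:inf,v5:0

step 1: dist = v0:inf,v1:17,v2:1,v3:inf,v4:inf,v5:0
step 2: dist = v0:inf,v1:17,v2:1,v3:6,v4:inf,v5:0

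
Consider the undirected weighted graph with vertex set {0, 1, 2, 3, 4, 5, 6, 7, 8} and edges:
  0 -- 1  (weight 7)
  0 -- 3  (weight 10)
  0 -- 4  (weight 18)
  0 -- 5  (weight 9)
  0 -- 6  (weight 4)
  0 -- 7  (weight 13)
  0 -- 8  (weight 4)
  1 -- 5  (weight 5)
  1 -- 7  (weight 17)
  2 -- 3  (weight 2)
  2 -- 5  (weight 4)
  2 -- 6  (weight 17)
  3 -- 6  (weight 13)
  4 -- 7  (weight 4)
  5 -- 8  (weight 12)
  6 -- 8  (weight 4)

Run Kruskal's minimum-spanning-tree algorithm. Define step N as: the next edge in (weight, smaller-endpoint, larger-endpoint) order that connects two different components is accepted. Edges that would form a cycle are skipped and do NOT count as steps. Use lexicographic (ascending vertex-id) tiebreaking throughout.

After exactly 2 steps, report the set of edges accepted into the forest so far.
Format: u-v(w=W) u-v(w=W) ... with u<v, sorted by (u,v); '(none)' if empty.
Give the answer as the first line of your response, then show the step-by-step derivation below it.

0-6(w=4) 2-3(w=2)

step 1: add edge 2-3 (w=2); MST = {2-3(w=2)}
step 2: add edge 0-6 (w=4); MST = {0-6(w=4) 2-3(w=2)}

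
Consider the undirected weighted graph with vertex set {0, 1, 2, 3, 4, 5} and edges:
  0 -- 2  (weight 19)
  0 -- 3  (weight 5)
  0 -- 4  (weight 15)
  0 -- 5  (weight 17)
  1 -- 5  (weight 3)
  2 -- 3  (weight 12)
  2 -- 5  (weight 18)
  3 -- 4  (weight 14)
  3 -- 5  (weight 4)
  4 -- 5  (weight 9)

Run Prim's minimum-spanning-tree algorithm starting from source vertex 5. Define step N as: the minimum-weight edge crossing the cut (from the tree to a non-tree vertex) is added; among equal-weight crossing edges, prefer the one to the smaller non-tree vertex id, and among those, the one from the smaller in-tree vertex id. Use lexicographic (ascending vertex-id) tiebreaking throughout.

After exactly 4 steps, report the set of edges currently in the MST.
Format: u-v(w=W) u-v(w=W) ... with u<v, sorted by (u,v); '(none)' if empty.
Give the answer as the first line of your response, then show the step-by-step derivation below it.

0-3(w=5) 1-5(w=3) 3-5(w=4) 4-5(w=9)

step 1: add edge 1-5 (w=3); MST = {1-5(w=3)}
step 2: add edge 3-5 (w=4); MST = {1-5(w=3) 3-5(w=4)}
step 3: add edge 0-3 (w=5); MST = {0-3(w=5) 1-5(w=3) 3-5(w=4)}
step 4: add edge 4-5 (w=9); MST = {0-3(w=5) 1-5(w=3) 3-5(w=4) 4-5(w=9)}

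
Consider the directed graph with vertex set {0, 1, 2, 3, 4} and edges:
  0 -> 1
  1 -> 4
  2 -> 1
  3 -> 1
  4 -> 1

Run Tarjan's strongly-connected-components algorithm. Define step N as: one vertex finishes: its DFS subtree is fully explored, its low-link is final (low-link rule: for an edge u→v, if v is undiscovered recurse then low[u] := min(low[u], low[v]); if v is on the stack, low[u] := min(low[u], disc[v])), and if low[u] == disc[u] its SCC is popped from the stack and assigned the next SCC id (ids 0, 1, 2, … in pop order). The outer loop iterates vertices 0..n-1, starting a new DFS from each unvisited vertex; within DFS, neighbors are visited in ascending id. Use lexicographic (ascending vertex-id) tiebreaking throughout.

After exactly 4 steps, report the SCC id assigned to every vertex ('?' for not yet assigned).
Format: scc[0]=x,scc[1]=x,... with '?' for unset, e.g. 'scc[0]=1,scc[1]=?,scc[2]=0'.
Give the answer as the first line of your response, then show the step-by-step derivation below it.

scc[0]=1,scc[1]=0,scc[2]=2,scc[3]=?,scc[4]=0

step 1: low=(low[0]=0,low[1]=1,low[2]=?,low[3]=?,low[4]=1); scc=(scc[0]=?,scc[1]=?,scc[2]=?,scc[3]=?,scc[4]=?)
step 2: low=(low[0]=0,low[1]=1,low[2]=?,low[3]=?,low[4]=1); scc=(scc[0]=?,scc[1]=0,scc[2]=?,scc[3]=?,scc[4]=0)
step 3: low=(low[0]=0,low[1]=1,low[2]=?,low[3]=?,low[4]=1); scc=(scc[0]=1,scc[1]=0,scc[2]=?,scc[3]=?,scc[4]=0)
step 4: low=(low[0]=0,low[1]=1,low[2]=3,low[3]=?,low[4]=1); scc=(scc[0]=1,scc[1]=0,scc[2]=2,scc[3]=?,scc[4]=0)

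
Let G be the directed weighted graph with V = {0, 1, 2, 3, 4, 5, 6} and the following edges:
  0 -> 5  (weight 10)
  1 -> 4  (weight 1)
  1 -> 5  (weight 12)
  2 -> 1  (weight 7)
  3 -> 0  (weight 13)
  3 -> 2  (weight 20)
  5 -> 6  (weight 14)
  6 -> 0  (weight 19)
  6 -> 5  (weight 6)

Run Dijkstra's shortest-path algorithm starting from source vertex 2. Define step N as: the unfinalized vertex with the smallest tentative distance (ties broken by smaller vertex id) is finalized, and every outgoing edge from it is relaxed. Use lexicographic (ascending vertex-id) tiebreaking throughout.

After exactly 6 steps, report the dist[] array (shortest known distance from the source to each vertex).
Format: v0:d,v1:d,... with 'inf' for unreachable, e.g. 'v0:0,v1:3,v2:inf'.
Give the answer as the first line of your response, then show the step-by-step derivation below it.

v0:52,v1:7,v2:0,v3:inf,v4:8,v5:19,v6:33

step 1: dist = v0:inf,v1:7,v2:0,v3:inf,v4:inf,v5:inf,v6:inf
step 2: dist = v0:inf,v1:7,v2:0,v3:inf,v4:8,v5:19,v6:inf
step 3: dist = v0:inf,v1:7,v2:0,v3:inf,v4:8,v5:19,v6:inf
step 4: dist = v0:inf,v1:7,v2:0,v3:inf,v4:8,v5:19,v6:33
step 5: dist = v0:52,v1:7,v2:0,v3:inf,v4:8,v5:19,v6:33
step 6: dist = v0:52,v1:7,v2:0,v3:inf,v4:8,v5:19,v6:33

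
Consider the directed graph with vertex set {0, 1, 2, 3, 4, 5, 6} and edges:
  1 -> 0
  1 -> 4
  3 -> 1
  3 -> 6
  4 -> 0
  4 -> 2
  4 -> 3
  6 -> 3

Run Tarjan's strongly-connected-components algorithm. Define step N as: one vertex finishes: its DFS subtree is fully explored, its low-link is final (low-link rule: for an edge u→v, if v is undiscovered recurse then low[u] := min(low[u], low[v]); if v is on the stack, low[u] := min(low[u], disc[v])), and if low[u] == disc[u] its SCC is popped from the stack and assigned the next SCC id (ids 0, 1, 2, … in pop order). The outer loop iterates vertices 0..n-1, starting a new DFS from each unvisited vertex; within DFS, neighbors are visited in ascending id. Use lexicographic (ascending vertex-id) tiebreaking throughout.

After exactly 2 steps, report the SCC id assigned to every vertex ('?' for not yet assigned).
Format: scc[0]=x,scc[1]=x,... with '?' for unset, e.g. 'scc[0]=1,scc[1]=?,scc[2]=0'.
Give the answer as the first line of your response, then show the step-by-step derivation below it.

scc[0]=0,scc[1]=?,scc[2]=1,scc[3]=?,scc[4]=?,scc[5]=?,scc[6]=?

step 1: low=(low[0]=0,low[1]=?,low[2]=?,low[3]=?,low[4]=?,low[5]=?,low[6]=?); scc=(scc[0]=0,scc[1]=?,scc[2]=?,scc[3]=?,scc[4]=?,scc[5]=?,scc[6]=?)
step 2: low=(low[0]=0,low[1]=1,low[2]=3,low[3]=?,low[4]=2,low[5]=?,low[6]=?); scc=(scc[0]=0,scc[1]=?,scc[2]=1,scc[3]=?,scc[4]=?,scc[5]=?,scc[6]=?)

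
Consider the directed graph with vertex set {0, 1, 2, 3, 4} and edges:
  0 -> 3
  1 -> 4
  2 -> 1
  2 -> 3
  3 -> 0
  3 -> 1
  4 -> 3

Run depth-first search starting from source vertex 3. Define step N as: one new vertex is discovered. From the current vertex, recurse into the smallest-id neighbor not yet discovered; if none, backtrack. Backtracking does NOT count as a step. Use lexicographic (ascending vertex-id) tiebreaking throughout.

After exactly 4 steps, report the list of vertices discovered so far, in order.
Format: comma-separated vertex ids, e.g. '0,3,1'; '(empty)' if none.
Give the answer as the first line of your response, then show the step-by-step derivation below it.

3,0,1,4

step 1: discover 3; path=3; order=3
step 2: discover 0; path=3>0; order=3,0
step 3: discover 1; path=3>1; order=3,0,1
step 4: discover 4; path=3>1>4; order=3,0,1,4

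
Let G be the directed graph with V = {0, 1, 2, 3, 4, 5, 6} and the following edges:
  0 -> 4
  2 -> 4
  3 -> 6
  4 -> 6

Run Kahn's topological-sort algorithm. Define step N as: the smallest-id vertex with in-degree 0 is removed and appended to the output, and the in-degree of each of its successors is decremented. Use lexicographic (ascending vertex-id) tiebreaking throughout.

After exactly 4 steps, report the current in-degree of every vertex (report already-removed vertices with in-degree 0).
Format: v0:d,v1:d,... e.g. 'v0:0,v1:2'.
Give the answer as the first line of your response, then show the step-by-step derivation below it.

v0:0,v1:0,v2:0,v3:0,v4:0,v5:0,v6:1

step 1: output 0; order=[0]; indeg=(0,0,0,0,1,0,2)
step 2: output 1; order=[0,1]; indeg=(0,0,0,0,1,0,2)
step 3: output 2; order=[0,1,2]; indeg=(0,0,0,0,0,0,2)
step 4: output 3; order=[0,1,2,3]; indeg=(0,0,0,0,0,0,1)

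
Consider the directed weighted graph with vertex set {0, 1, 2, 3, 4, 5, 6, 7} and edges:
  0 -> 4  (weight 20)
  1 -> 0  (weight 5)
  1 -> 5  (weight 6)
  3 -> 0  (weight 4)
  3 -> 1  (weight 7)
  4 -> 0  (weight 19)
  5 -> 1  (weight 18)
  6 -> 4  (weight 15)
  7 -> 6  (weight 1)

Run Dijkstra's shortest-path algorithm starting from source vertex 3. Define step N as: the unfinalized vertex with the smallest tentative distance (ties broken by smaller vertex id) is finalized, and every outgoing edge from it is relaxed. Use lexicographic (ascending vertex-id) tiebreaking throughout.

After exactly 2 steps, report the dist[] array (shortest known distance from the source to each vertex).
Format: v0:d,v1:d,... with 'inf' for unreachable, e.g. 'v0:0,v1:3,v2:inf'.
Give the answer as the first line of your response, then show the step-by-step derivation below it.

v0:4,v1:7,v2:inf,v3:0,v4:24,v5:inf,v6:inf,v7:inf

step 1: dist = v0:4,v1:7,v2:inf,v3:0,v4:inf,v5:inf,v6:inf,v7:inf
step 2: dist = v0:4,v1:7,v2:inf,v3:0,v4:24,v5:inf,v6:inf,v7:inf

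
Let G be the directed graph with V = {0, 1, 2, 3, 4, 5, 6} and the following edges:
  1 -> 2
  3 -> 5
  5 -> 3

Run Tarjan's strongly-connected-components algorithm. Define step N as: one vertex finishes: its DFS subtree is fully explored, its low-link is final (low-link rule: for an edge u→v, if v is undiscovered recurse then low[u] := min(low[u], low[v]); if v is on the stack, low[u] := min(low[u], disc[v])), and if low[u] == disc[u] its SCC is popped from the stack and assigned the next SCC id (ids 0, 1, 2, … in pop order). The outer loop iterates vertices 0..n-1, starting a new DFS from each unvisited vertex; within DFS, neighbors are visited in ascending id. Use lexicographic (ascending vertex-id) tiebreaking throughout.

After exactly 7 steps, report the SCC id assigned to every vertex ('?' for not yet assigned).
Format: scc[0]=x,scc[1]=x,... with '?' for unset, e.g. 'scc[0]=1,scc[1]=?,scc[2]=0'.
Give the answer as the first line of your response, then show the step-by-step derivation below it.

scc[0]=0,scc[1]=2,scc[2]=1,scc[3]=3,scc[4]=4,scc[5]=3,scc[6]=5

step 1: low=(low[0]=0,low[1]=?,low[2]=?,low[3]=?,low[4]=?,low[5]=?,low[6]=?); scc=(scc[0]=0,scc[1]=?,scc[2]=?,scc[3]=?,scc[4]=?,scc[5]=?,scc[6]=?)
step 2: low=(low[0]=0,low[1]=1,low[2]=2,low[3]=?,low[4]=?,low[5]=?,low[6]=?); scc=(scc[0]=0,scc[1]=?,scc[2]=1,scc[3]=?,scc[4]=?,scc[5]=?,scc[6]=?)
step 3: low=(low[0]=0,low[1]=1,low[2]=2,low[3]=?,low[4]=?,low[5]=?,low[6]=?); scc=(scc[0]=0,scc[1]=2,scc[2]=1,scc[3]=?,scc[4]=?,scc[5]=?,scc[6]=?)
step 4: low=(low[0]=0,low[1]=1,low[2]=2,low[3]=3,low[4]=?,low[5]=3,low[6]=?); scc=(scc[0]=0,scc[1]=2,scc[2]=1,scc[3]=?,scc[4]=?,scc[5]=?,scc[6]=?)
step 5: low=(low[0]=0,low[1]=1,low[2]=2,low[3]=3,low[4]=?,low[5]=3,low[6]=?); scc=(scc[0]=0,scc[1]=2,scc[2]=1,scc[3]=3,scc[4]=?,scc[5]=3,scc[6]=?)
step 6: low=(low[0]=0,low[1]=1,low[2]=2,low[3]=3,low[4]=5,low[5]=3,low[6]=?); scc=(scc[0]=0,scc[1]=2,scc[2]=1,scc[3]=3,scc[4]=4,scc[5]=3,scc[6]=?)
step 7: low=(low[0]=0,low[1]=1,low[2]=2,low[3]=3,low[4]=5,low[5]=3,low[6]=6); scc=(scc[0]=0,scc[1]=2,scc[2]=1,scc[3]=3,scc[4]=4,scc[5]=3,scc[6]=5)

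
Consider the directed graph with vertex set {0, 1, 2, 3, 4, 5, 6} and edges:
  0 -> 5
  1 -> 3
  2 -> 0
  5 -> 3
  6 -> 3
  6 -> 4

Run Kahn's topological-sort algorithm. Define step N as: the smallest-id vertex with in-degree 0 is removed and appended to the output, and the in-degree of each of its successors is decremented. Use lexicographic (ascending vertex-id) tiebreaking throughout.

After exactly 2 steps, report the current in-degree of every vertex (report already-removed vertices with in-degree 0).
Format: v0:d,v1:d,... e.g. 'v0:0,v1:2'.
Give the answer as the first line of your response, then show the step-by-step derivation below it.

v0:0,v1:0,v2:0,v3:2,v4:1,v5:1,v6:0

step 1: output 1; order=[1]; indeg=(1,0,0,2,1,1,0)
step 2: output 2; order=[1,2]; indeg=(0,0,0,2,1,1,0)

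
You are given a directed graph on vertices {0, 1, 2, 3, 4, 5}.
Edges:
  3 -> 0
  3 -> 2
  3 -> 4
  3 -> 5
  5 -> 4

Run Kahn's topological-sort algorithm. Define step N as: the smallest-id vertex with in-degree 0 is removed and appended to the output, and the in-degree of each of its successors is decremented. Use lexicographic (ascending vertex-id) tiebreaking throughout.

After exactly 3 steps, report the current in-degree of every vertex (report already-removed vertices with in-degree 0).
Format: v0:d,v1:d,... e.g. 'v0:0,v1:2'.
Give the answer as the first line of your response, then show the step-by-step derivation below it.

v0:0,v1:0,v2:0,v3:0,v4:1,v5:0

step 1: output 1; order=[1]; indeg=(1,0,1,0,2,1)
step 2: output 3; order=[1,3]; indeg=(0,0,0,0,1,0)
step 3: output 0; order=[1,3,0]; indeg=(0,0,0,0,1,0)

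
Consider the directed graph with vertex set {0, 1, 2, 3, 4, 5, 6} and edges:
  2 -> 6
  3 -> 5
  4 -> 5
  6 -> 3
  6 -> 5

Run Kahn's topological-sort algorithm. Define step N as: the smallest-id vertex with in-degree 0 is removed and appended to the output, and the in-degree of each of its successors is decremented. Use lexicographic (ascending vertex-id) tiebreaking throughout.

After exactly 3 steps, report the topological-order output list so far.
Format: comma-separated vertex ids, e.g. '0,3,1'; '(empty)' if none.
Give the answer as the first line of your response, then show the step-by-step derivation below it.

0,1,2

step 1: output 0; order=[0]; indeg=(0,0,0,1,0,3,1)
step 2: output 1; order=[0,1]; indeg=(0,0,0,1,0,3,1)
step 3: output 2; order=[0,1,2]; indeg=(0,0,0,1,0,3,0)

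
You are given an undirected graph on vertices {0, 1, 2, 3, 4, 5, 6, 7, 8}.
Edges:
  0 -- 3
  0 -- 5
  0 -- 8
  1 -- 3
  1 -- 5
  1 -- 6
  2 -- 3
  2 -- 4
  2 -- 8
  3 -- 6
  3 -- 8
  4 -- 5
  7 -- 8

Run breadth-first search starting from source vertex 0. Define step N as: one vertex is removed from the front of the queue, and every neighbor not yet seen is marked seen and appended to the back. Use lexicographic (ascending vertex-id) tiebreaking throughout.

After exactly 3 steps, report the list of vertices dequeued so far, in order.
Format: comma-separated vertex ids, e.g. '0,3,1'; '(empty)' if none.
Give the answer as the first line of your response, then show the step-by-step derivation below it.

0,3,5

step 1: dequeue 0; queue=[3,5,8]; order=0
step 2: dequeue 3; queue=[5,8,1,2,6]; order=0,3
step 3: dequeue 5; queue=[8,1,2,6,4]; order=0,3,5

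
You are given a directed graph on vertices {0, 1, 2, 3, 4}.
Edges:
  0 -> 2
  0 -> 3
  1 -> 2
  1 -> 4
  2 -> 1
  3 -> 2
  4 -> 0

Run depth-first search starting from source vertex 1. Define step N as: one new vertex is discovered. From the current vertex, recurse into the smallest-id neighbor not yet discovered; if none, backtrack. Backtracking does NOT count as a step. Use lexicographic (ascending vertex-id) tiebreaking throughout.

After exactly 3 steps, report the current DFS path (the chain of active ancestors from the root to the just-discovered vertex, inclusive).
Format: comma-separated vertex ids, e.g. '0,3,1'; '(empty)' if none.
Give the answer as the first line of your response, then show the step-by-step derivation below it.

1,4

step 1: discover 1; path=1; order=1
step 2: discover 2; path=1>2; order=1,2
step 3: discover 4; path=1>4; order=1,2,4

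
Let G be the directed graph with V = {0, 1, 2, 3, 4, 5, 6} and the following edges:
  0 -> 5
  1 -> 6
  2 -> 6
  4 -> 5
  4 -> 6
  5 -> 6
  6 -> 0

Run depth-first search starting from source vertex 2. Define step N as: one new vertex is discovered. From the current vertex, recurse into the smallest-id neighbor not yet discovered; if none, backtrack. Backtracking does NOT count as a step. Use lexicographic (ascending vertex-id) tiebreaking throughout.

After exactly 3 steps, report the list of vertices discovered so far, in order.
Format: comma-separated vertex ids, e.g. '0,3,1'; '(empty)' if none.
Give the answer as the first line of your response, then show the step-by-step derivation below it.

2,6,0

step 1: discover 2; path=2; order=2
step 2: discover 6; path=2>6; order=2,6
step 3: discover 0; path=2>6>0; order=2,6,0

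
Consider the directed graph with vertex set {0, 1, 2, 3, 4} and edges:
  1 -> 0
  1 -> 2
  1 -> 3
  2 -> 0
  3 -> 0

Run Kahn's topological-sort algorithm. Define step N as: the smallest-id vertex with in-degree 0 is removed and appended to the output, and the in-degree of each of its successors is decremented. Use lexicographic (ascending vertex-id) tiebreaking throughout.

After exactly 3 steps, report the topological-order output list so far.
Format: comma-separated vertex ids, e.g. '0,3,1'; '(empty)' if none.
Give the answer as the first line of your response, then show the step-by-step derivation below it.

1,2,3

step 1: output 1; order=[1]; indeg=(2,0,0,0,0)
step 2: output 2; order=[1,2]; indeg=(1,0,0,0,0)
step 3: output 3; order=[1,2,3]; indeg=(0,0,0,0,0)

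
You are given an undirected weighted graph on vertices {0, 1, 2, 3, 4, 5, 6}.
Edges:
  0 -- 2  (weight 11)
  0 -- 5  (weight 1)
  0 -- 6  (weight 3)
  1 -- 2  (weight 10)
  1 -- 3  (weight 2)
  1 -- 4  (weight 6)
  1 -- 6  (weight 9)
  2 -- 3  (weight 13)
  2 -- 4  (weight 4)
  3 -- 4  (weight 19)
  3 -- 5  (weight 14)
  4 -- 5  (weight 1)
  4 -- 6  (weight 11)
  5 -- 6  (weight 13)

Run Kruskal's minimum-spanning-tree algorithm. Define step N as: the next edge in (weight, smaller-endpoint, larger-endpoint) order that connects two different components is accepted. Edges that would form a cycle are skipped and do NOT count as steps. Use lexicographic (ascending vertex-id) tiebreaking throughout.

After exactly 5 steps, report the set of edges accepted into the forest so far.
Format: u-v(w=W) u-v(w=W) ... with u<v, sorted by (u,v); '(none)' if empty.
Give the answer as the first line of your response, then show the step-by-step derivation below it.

0-5(w=1) 0-6(w=3) 1-3(w=2) 2-4(w=4) 4-5(w=1)

step 1: add edge 0-5 (w=1); MST = {0-5(w=1)}
step 2: add edge 4-5 (w=1); MST = {0-5(w=1) 4-5(w=1)}
step 3: add edge 1-3 (w=2); MST = {0-5(w=1) 1-3(w=2) 4-5(w=1)}
step 4: add edge 0-6 (w=3); MST = {0-5(w=1) 0-6(w=3) 1-3(w=2) 4-5(w=1)}
step 5: add edge 2-4 (w=4); MST = {0-5(w=1) 0-6(w=3) 1-3(w=2) 2-4(w=4) 4-5(w=1)}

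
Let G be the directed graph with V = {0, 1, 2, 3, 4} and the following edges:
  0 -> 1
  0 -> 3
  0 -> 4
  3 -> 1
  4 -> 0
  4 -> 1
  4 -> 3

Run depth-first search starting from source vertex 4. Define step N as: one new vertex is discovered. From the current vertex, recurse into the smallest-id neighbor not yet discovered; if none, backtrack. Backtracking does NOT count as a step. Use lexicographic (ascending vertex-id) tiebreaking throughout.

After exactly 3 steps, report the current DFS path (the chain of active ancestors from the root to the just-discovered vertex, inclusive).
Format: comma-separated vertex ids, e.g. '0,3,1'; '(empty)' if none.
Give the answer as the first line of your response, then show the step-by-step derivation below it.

4,0,1

step 1: discover 4; path=4; order=4
step 2: discover 0; path=4>0; order=4,0
step 3: discover 1; path=4>0>1; order=4,0,1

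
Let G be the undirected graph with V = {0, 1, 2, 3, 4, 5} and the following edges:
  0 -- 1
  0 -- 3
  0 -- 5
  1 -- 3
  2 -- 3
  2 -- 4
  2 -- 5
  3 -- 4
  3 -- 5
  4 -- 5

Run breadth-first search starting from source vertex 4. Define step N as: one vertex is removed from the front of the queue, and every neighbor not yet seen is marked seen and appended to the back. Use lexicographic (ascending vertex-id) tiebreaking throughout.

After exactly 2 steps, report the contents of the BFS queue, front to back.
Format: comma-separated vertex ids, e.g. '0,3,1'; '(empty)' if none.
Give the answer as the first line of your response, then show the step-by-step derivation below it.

3,5

step 1: dequeue 4; queue=[2,3,5]; order=4
step 2: dequeue 2; queue=[3,5]; order=4,2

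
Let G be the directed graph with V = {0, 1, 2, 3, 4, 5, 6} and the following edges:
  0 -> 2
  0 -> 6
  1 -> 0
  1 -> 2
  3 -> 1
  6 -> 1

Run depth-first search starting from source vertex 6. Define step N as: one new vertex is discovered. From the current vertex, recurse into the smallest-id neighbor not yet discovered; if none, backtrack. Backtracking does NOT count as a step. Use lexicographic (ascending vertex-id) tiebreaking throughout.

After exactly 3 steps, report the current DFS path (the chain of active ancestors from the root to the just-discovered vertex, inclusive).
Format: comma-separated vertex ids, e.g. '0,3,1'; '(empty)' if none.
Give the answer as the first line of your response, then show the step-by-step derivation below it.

6,1,0

step 1: discover 6; path=6; order=6
step 2: discover 1; path=6>1; order=6,1
step 3: discover 0; path=6>1>0; order=6,1,0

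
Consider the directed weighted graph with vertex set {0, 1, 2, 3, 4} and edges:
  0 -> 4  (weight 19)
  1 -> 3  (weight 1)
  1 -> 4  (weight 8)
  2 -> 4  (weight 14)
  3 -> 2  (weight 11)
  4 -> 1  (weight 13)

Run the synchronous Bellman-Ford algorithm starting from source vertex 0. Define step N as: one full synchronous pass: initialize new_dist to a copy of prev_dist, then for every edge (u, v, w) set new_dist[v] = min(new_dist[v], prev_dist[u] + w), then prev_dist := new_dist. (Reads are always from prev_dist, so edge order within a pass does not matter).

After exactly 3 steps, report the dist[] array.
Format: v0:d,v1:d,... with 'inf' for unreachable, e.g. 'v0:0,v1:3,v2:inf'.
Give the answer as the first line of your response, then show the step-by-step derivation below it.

v0:0,v1:32,v2:inf,v3:33,v4:19

step 1: dist = v0:0,v1:inf,v2:inf,v3:inf,v4:19
step 2: dist = v0:0,v1:32,v2:inf,v3:inf,v4:19
step 3: dist = v0:0,v1:32,v2:inf,v3:33,v4:19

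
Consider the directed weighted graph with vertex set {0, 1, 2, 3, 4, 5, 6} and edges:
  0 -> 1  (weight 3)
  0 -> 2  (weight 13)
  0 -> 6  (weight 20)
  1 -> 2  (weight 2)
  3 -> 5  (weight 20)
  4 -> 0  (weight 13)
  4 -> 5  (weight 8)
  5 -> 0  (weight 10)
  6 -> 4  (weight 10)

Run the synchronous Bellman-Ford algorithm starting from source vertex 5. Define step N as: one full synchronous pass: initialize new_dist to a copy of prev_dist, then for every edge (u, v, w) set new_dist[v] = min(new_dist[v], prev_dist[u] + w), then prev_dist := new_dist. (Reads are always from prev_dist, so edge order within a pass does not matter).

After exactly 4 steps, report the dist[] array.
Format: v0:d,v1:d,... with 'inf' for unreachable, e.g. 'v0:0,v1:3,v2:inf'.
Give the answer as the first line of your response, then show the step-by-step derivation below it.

v0:10,v1:13,v2:15,v3:inf,v4:40,v5:0,v6:30

step 1: dist = v0:10,v1:inf,v2:inf,v3:inf,v4:inf,v5:0,v6:inf
step 2: dist = v0:10,v1:13,v2:23,v3:inf,v4:inf,v5:0,v6:30
step 3: dist = v0:10,v1:13,v2:15,v3:inf,v4:40,v5:0,v6:30
step 4: dist = v0:10,v1:13,v2:15,v3:inf,v4:40,v5:0,v6:30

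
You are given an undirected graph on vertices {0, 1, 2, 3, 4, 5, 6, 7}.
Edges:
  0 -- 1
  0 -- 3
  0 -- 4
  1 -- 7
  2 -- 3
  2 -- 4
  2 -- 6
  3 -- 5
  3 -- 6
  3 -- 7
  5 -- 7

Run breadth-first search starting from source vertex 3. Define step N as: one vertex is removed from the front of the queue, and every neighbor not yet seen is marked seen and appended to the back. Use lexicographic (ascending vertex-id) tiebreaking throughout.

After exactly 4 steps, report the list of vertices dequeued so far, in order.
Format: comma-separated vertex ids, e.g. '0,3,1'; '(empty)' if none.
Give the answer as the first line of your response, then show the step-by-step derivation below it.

3,0,2,5

step 1: dequeue 3; queue=[0,2,5,6,7]; order=3
step 2: dequeue 0; queue=[2,5,6,7,1,4]; order=3,0
step 3: dequeue 2; queue=[5,6,7,1,4]; order=3,0,2
step 4: dequeue 5; queue=[6,7,1,4]; order=3,0,2,5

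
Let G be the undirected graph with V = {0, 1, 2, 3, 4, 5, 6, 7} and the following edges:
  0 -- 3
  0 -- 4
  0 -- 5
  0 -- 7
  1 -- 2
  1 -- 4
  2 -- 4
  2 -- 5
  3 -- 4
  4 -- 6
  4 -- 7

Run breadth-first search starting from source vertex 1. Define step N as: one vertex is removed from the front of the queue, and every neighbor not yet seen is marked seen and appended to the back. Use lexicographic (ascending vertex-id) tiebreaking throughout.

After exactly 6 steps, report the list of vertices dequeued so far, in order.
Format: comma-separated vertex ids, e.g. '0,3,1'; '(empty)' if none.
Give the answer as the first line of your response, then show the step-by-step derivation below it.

1,2,4,5,0,3

step 1: dequeue 1; queue=[2,4]; order=1
step 2: dequeue 2; queue=[4,5]; order=1,2
step 3: dequeue 4; queue=[5,0,3,6,7]; order=1,2,4
step 4: dequeue 5; queue=[0,3,6,7]; order=1,2,4,5
step 5: dequeue 0; queue=[3,6,7]; order=1,2,4,5,0
step 6: dequeue 3; queue=[6,7]; order=1,2,4,5,0,3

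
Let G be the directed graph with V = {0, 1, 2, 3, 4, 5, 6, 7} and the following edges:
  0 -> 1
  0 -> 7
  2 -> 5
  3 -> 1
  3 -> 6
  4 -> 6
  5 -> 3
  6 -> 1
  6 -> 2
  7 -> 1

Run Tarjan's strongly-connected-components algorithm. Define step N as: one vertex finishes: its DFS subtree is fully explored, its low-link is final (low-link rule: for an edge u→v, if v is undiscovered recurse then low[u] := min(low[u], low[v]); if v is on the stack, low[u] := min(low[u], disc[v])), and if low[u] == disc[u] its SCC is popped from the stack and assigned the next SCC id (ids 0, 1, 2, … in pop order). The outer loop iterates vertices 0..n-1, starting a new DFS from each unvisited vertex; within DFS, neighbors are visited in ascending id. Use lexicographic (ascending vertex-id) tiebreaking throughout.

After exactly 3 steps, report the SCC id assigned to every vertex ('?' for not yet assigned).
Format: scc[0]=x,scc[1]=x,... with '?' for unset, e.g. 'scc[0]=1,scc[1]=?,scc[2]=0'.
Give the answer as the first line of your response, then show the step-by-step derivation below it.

scc[0]=2,scc[1]=0,scc[2]=?,scc[3]=?,scc[4]=?,scc[5]=?,scc[6]=?,scc[7]=1

step 1: low=(low[0]=0,low[1]=1,low[2]=?,low[3]=?,low[4]=?,low[5]=?,low[6]=?,low[7]=?); scc=(scc[0]=?,scc[1]=0,scc[2]=?,scc[3]=?,scc[4]=?,scc[5]=?,scc[6]=?,scc[7]=?)
step 2: low=(low[0]=0,low[1]=1,low[2]=?,low[3]=?,low[4]=?,low[5]=?,low[6]=?,low[7]=2); scc=(scc[0]=?,scc[1]=0,scc[2]=?,scc[3]=?,scc[4]=?,scc[5]=?,scc[6]=?,scc[7]=1)
step 3: low=(low[0]=0,low[1]=1,low[2]=?,low[3]=?,low[4]=?,low[5]=?,low[6]=?,low[7]=2); scc=(scc[0]=2,scc[1]=0,scc[2]=?,scc[3]=?,scc[4]=?,scc[5]=?,scc[6]=?,scc[7]=1)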